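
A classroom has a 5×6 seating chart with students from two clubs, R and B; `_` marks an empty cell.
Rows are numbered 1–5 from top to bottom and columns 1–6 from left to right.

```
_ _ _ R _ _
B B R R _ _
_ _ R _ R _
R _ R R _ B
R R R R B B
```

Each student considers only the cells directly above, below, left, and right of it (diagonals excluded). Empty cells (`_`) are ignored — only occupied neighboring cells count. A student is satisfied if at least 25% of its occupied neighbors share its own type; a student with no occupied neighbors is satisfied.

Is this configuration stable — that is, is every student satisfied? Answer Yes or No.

(1,4)R 1/1 ok
(2,1)B 1/1 ok
(2,2)B 1/2 ok
(2,3)R 2/3 ok
(2,4)R 2/2 ok
(3,3)R 2/2 ok
(3,5)R 0/0 ok
(4,1)R 1/1 ok
(4,3)R 3/3 ok
(4,4)R 2/2 ok
(4,6)B 1/1 ok
(5,1)R 2/2 ok
(5,2)R 2/2 ok
(5,3)R 3/3 ok
(5,4)R 2/3 ok
(5,5)B 1/2 ok
(5,6)B 2/2 ok
All meet the threshold, so the configuration is stable.

Yes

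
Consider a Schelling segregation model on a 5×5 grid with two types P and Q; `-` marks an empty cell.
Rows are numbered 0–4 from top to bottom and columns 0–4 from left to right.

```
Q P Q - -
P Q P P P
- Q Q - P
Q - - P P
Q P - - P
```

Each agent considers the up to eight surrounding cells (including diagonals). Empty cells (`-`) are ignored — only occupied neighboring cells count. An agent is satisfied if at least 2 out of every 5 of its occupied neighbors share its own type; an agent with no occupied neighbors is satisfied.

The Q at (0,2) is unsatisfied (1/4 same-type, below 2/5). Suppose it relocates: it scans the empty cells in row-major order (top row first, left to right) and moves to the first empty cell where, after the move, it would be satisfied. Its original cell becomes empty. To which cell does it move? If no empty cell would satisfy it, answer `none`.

Vacating (0,2). Empty cells in order:
  (0,3): 0/3 same-type → still unsatisfied.
  (0,4): 0/2 same-type → still unsatisfied.
  (2,0): 3/4 same-type → satisfied — stop here.

(2,0)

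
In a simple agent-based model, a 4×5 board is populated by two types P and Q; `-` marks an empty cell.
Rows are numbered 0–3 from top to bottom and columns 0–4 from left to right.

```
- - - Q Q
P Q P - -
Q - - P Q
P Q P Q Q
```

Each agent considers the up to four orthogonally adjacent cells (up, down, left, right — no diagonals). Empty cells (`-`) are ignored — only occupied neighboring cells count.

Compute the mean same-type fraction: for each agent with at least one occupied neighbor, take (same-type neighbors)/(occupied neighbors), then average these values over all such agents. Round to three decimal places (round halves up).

0.295

(0,3)Q 1/1
(0,4)Q 1/1
(1,0)P 0/2
(1,1)Q 0/2
(1,2)P 0/1
(2,0)Q 0/2
(2,3)P 0/2
(2,4)Q 1/2
(3,0)P 0/2
(3,1)Q 0/2
(3,2)P 0/2
(3,3)Q 1/3
(3,4)Q 2/2
Sum over 13 agents: 1/1 + 1/1 + 0/2 + 0/2 + 0/1 + 0/2 + 0/2 + 1/2 + 0/2 + 0/2 + 0/2 + 1/3 + 2/2 = 23/6; mean = 23/6 ÷ 13 = 23/78 = 0.294871… → 0.295.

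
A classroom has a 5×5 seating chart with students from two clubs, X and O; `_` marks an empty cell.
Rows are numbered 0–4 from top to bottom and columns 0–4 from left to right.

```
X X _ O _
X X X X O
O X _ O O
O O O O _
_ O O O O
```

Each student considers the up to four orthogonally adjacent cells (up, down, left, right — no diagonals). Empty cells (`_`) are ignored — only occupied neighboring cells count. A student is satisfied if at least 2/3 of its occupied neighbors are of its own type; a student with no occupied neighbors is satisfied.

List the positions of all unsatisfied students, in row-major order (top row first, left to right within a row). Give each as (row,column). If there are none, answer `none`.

(0,3), (1,3), (1,4), (2,0), (2,1)

(0,0)X 2/2 ok
(0,1)X 2/2 ok
(0,3)O 0/1 unhappy
(1,0)X 2/3 ok
(1,1)X 4/4 ok
(1,2)X 2/2 ok
(1,3)X 1/4 unhappy
(1,4)O 1/2 unhappy
(2,0)O 1/3 unhappy
(2,1)X 1/3 unhappy
(2,3)O 2/3 ok
(2,4)O 2/2 ok
(3,0)O 2/2 ok
(3,1)O 3/4 ok
(3,2)O 3/3 ok
(3,3)O 3/3 ok
(4,1)O 2/2 ok
(4,2)O 3/3 ok
(4,3)O 3/3 ok
(4,4)O 1/1 ok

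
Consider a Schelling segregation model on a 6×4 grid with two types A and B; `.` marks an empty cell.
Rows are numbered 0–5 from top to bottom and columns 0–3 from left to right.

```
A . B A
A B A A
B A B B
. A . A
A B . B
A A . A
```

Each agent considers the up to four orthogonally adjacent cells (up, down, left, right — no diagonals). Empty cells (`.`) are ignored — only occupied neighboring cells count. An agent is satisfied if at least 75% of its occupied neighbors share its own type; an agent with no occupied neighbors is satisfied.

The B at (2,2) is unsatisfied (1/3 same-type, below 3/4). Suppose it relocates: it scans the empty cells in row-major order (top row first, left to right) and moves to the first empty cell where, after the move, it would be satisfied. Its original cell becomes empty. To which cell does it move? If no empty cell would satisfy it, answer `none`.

Vacating (2,2). Empty cells in order:
  (0,1): 2/3 same-type → still unsatisfied.
  (3,0): 1/3 same-type → still unsatisfied.
  (3,2): 0/2 same-type → still unsatisfied.
  (4,2): 2/2 same-type → satisfied — stop here.

(4,2)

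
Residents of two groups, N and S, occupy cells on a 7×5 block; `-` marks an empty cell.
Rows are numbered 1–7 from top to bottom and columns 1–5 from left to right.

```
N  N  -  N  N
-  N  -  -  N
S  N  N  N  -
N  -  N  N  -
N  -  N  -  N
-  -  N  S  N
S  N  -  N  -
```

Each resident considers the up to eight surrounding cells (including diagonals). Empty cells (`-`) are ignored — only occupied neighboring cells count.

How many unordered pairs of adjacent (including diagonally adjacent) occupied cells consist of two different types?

Scan each occupied cell's neighbors to the right and below (and the two forward diagonals) so each pair is counted once.
From row 1: 0 unlike of 6 pairs (running 0/6).
From row 2: 1 unlike of 4 pairs (running 1/10).
From row 3: 2 unlike of 10 pairs (running 3/20).
From row 4: 0 unlike of 5 pairs (running 3/25).
From row 5: 2 unlike of 4 pairs (running 5/29).
From row 6: 3 unlike of 6 pairs (running 8/35).
From row 7: 1 unlike of 1 pairs (running 9/36).
Total adjacent occupied pairs: 36; unlike-type pairs: 9.

9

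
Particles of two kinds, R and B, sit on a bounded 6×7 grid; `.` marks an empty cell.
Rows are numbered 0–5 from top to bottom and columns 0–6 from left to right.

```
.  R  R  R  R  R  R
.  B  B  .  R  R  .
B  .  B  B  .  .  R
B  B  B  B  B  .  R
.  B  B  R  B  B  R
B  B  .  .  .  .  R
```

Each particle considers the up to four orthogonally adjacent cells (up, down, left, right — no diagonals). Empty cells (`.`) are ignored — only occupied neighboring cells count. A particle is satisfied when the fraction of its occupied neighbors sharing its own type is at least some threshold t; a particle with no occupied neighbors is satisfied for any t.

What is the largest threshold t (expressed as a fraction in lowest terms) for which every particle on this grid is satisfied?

Row 0: (0,1)R 1/2 · (0,2)R 2/3 · (0,3)R 2/2 · (0,4)R 3/3 · (0,5)R 3/3 · (0,6)R 1/1
Row 1: (1,1)B 1/2 · (1,2)B 2/3 · (1,4)R 2/2 · (1,5)R 2/2
Row 2: (2,0)B 1/1 · (2,2)B 3/3 · (2,3)B 2/2 · (2,6)R 1/1
Row 3: (3,0)B 2/2 · (3,1)B 3/3 · (3,2)B 4/4 · (3,3)B 3/4 · (3,4)B 2/2 · (3,6)R 2/2
Row 4: (4,1)B 3/3 · (4,2)B 2/3 · (4,3)R 0/3 · (4,4)B 2/3 · (4,5)B 1/2 · (4,6)R 2/3
Row 5: (5,0)B 1/1 · (5,1)B 2/2 · (5,6)R 1/1
The smallest same-type fraction is 0/3 at (4,3), which reduces to 0/1. Any threshold above that leaves this particle unsatisfied.

0/1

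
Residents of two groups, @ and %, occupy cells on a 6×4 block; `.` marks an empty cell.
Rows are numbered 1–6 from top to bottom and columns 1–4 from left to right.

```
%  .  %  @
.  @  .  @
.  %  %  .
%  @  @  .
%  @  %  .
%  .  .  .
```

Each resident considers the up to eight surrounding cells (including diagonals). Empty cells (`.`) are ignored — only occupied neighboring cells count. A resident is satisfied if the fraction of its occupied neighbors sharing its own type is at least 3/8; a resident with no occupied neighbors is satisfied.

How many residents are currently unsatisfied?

8

Row 1: (1,1)% 0/1 unhappy · (1,3)% 0/3 unhappy · (1,4)@ 1/2 ok
Row 2: (2,2)@ 0/4 unhappy · (2,4)@ 1/3 unhappy
Row 3: (3,2)% 2/5 ok · (3,3)% 1/5 unhappy
Row 4: (4,1)% 2/4 ok · (4,2)@ 2/7 unhappy · (4,3)@ 2/5 ok
Row 5: (5,1)% 2/4 ok · (5,2)@ 2/6 unhappy · (5,3)% 0/3 unhappy
Row 6: (6,1)% 1/2 ok
Unsatisfied: (1,1), (1,3), (2,2), (2,4), (3,3), (4,2), (5,2), (5,3) — 8 in total.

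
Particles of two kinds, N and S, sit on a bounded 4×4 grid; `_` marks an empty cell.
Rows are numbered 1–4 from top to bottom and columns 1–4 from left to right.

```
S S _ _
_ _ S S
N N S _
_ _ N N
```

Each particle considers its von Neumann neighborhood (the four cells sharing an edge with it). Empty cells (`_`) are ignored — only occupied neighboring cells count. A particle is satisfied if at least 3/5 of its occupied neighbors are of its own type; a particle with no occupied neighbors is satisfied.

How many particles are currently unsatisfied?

3

(1,1)S 1/1 ok
(1,2)S 1/1 ok
(2,3)S 2/2 ok
(2,4)S 1/1 ok
(3,1)N 1/1 ok
(3,2)N 1/2 unhappy
(3,3)S 1/3 unhappy
(4,3)N 1/2 unhappy
(4,4)N 1/1 ok
Unsatisfied: (3,2), (3,3), (4,3) — 3 in total.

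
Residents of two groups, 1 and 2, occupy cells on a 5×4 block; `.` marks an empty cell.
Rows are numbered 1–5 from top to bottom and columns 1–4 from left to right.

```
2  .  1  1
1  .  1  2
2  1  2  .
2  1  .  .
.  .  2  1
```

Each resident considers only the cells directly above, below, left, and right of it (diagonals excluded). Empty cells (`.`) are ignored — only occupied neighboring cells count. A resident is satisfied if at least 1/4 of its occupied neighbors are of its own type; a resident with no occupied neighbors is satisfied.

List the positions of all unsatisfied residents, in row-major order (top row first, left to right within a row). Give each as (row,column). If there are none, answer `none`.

(1,1)2 0/1 unhappy
(1,3)1 2/2 ok
(1,4)1 1/2 ok
(2,1)1 0/2 unhappy
(2,3)1 1/3 ok
(2,4)2 0/2 unhappy
(3,1)2 1/3 ok
(3,2)1 1/3 ok
(3,3)2 0/2 unhappy
(4,1)2 1/2 ok
(4,2)1 1/2 ok
(5,3)2 0/1 unhappy
(5,4)1 0/1 unhappy

(1,1), (2,1), (2,4), (3,3), (5,3), (5,4)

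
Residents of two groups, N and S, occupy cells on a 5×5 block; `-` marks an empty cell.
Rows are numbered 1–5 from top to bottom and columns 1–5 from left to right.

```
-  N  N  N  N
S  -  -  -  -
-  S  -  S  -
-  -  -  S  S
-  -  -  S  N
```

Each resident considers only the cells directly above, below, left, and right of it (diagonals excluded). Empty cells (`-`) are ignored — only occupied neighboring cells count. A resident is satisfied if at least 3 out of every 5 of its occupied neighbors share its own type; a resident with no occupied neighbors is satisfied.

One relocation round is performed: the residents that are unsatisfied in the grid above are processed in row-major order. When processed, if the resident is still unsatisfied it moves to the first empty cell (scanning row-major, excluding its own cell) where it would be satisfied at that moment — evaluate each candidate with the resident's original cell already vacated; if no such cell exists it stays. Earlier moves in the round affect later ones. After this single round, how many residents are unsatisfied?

1

Initially unsatisfied (in order): (4,5), (5,4), (5,5).
  (4,5) → (2,2).
  (5,4) → (3,1).
  (5,5): now satisfied by earlier moves; stays.
Resulting grid:
- N N N N
S S - - -
S S - S -
- - - S -
- - - - N
Unsatisfied now: (1,2).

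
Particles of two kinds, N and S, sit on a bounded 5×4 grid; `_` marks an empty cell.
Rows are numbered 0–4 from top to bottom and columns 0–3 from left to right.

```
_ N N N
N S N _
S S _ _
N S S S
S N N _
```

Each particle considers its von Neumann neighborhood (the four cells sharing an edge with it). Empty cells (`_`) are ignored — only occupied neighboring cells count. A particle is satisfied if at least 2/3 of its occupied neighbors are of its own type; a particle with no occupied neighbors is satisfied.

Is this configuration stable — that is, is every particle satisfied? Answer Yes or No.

(0,1)N 1/2 ✗
(0,2)N 3/3 ✓
(0,3)N 1/1 ✓
(1,0)N 0/2 ✗
(1,1)S 1/4 ✗
(1,2)N 1/2 ✗
(2,0)S 1/3 ✗
(2,1)S 3/3 ✓
(3,0)N 0/3 ✗
(3,1)S 2/4 ✗
(3,2)S 2/3 ✓
(3,3)S 1/1 ✓
(4,0)S 0/2 ✗
(4,1)N 1/3 ✗
(4,2)N 1/2 ✗
For instance (0,1) has only 1/2 same-type neighbors, below 2/3.

No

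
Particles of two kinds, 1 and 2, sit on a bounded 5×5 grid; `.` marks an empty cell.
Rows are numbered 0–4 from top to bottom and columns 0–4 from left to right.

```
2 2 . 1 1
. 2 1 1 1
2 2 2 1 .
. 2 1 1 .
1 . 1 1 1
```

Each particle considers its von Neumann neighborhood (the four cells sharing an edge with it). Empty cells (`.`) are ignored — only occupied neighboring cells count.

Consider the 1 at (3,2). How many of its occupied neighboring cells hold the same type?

Occupied neighbors of (3,2): (2,2)=2, (4,2)=1, (3,1)=2, (3,3)=1.
Same type (1): 2 of 4.

2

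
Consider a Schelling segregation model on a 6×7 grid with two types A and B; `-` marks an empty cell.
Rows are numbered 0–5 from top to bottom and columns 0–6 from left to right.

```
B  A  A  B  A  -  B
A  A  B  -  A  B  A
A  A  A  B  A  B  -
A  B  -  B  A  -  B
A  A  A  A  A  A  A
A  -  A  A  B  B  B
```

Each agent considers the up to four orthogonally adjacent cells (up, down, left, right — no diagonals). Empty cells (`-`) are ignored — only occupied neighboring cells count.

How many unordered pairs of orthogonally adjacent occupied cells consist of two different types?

23

Scan each occupied cell's neighbors to the right and below so each pair is counted once.
Row 0: B(0,0)–A(0,1)≠ B(0,0)–A(1,0)≠ A(0,1)–A(0,2)= A(0,1)–A(1,1)= A(0,2)–B(0,3)≠ A(0,2)–B(1,2)≠ B(0,3)–A(0,4)≠ A(0,4)–A(1,4)= B(0,6)–A(1,6)≠  → 6/9 unlike.
Row 1: A(1,0)–A(1,1)= A(1,0)–A(2,0)= A(1,1)–B(1,2)≠ A(1,1)–A(2,1)= B(1,2)–A(2,2)≠ A(1,4)–B(1,5)≠ A(1,4)–A(2,4)= B(1,5)–A(1,6)≠ B(1,5)–B(2,5)=  → 4/9 unlike.
Row 2: A(2,0)–A(2,1)= A(2,0)–A(3,0)= A(2,1)–A(2,2)= A(2,1)–B(3,1)≠ A(2,2)–B(2,3)≠ B(2,3)–A(2,4)≠ B(2,3)–B(3,3)= A(2,4)–B(2,5)≠ A(2,4)–A(3,4)=  → 4/9 unlike.
Row 3: A(3,0)–B(3,1)≠ A(3,0)–A(4,0)= B(3,1)–A(4,1)≠ B(3,3)–A(3,4)≠ B(3,3)–A(4,3)≠ A(3,4)–A(4,4)= B(3,6)–A(4,6)≠  → 5/7 unlike.
Row 4: A(4,0)–A(4,1)= A(4,0)–A(5,0)= A(4,1)–A(4,2)= A(4,2)–A(4,3)= A(4,2)–A(5,2)= A(4,3)–A(4,4)= A(4,3)–A(5,3)= A(4,4)–A(4,5)= A(4,4)–B(5,4)≠ A(4,5)–A(4,6)= A(4,5)–B(5,5)≠ A(4,6)–B(5,6)≠  → 3/12 unlike.
Row 5: A(5,2)–A(5,3)= A(5,3)–B(5,4)≠ B(5,4)–B(5,5)= B(5,5)–B(5,6)=  → 1/4 unlike.
Total adjacent occupied pairs: 50; unlike-type pairs: 23.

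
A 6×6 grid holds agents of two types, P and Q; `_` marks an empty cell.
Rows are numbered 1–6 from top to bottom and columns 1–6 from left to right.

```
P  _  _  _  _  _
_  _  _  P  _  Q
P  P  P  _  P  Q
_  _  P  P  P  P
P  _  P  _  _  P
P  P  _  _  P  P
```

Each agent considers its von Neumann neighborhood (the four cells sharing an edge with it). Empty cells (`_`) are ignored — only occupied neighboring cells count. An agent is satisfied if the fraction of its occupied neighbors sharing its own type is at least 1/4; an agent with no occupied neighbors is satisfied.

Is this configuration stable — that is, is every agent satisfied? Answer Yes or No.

(1,1)P 0/0 ok
(2,4)P 0/0 ok
(2,6)Q 1/1 ok
(3,1)P 1/1 ok
(3,2)P 2/2 ok
(3,3)P 2/2 ok
(3,5)P 1/2 ok
(3,6)Q 1/3 ok
(4,3)P 3/3 ok
(4,4)P 2/2 ok
(4,5)P 3/3 ok
(4,6)P 2/3 ok
(5,1)P 1/1 ok
(5,3)P 1/1 ok
(5,6)P 2/2 ok
(6,1)P 2/2 ok
(6,2)P 1/1 ok
(6,5)P 1/1 ok
(6,6)P 2/2 ok
All meet the threshold, so the configuration is stable.

Yes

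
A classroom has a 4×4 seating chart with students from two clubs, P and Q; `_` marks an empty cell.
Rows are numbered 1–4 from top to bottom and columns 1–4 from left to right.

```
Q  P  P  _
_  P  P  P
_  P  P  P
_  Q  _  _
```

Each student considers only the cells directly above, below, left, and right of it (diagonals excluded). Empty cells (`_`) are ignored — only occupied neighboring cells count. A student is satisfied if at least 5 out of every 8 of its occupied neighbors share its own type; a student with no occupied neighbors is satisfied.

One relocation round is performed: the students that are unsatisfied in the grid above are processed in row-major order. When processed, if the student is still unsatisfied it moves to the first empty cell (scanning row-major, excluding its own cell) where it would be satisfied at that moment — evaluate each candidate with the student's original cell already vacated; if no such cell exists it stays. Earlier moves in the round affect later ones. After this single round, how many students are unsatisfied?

1

Initially unsatisfied (in order): (1,1), (4,2).
  (1,1) → (4,1).
  (4,2): no empty cell satisfies it; stays.
Resulting grid:
_ P P _
_ P P P
_ P P P
Q Q _ _
Unsatisfied now: (4,2).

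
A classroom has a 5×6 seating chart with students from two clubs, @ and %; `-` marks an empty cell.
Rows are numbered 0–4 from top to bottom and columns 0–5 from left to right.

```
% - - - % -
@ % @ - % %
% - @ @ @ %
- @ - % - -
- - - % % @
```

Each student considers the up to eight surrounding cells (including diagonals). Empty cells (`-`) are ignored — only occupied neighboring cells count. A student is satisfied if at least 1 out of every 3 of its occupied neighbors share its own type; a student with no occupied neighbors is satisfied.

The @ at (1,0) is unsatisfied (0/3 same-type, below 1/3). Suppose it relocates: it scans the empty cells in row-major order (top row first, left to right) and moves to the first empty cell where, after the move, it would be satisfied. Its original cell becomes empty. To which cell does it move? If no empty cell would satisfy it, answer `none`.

(0,1)

Vacating (1,0). Empty cells in order:
  (0,1): 1/3 same-type → satisfied — stop here.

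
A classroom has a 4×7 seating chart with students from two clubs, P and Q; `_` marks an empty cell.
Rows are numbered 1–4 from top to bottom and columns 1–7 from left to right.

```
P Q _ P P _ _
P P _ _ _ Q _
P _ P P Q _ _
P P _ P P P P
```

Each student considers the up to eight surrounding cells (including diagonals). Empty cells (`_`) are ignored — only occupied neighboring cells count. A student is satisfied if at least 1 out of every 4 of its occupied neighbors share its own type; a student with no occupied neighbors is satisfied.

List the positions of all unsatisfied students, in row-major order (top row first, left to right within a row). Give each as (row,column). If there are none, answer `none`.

(1,1)P 2/3 satisfied
(1,2)Q 0/3 not
(1,4)P 1/1 satisfied
(1,5)P 1/2 satisfied
(2,1)P 3/4 satisfied
(2,2)P 4/5 satisfied
(2,6)Q 1/2 satisfied
(3,1)P 4/4 satisfied
(3,3)P 4/4 satisfied
(3,4)P 3/4 satisfied
(3,5)Q 1/5 not
(4,1)P 2/2 satisfied
(4,2)P 3/3 satisfied
(4,4)P 3/4 satisfied
(4,5)P 3/4 satisfied
(4,6)P 2/3 satisfied
(4,7)P 1/1 satisfied

(1,2), (3,5)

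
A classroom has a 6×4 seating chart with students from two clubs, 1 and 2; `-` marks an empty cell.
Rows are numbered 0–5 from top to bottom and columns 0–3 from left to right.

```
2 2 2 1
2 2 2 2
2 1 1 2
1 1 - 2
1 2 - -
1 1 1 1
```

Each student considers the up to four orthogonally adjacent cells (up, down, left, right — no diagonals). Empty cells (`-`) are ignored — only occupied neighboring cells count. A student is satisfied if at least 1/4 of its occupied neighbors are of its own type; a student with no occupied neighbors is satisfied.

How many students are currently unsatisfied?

Row 0: (0,0)2 2/2 ✓ · (0,1)2 3/3 ✓ · (0,2)2 2/3 ✓ · (0,3)1 0/2 ✗
Row 1: (1,0)2 3/3 ✓ · (1,1)2 3/4 ✓ · (1,2)2 3/4 ✓ · (1,3)2 2/3 ✓
Row 2: (2,0)2 1/3 ✓ · (2,1)1 2/4 ✓ · (2,2)1 1/3 ✓ · (2,3)2 2/3 ✓
Row 3: (3,0)1 2/3 ✓ · (3,1)1 2/3 ✓ · (3,3)2 1/1 ✓
Row 4: (4,0)1 2/3 ✓ · (4,1)2 0/3 ✗
Row 5: (5,0)1 2/2 ✓ · (5,1)1 2/3 ✓ · (5,2)1 2/2 ✓ · (5,3)1 1/1 ✓
Unsatisfied: (0,3), (4,1) — 2 in total.

2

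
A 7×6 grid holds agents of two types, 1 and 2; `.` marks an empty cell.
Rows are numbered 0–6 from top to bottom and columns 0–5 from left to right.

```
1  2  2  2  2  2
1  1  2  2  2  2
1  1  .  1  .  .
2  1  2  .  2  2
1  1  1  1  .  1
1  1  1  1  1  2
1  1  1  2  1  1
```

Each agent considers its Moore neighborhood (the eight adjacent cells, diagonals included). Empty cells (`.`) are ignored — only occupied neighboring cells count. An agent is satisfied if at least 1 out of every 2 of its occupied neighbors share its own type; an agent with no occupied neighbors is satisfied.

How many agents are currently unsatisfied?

(0,0)1 2/3 ok
(0,1)2 2/5 unhappy
(0,2)2 4/5 ok
(0,3)2 5/5 ok
(0,4)2 5/5 ok
(0,5)2 3/3 ok
(1,0)1 4/5 ok
(1,1)1 4/7 ok
(1,2)2 4/7 ok
(1,3)2 5/6 ok
(1,4)2 5/6 ok
(1,5)2 3/3 ok
(2,0)1 4/5 ok
(2,1)1 4/7 ok
(2,3)1 0/5 unhappy
(3,0)2 0/5 unhappy
(3,1)1 5/7 ok
(3,2)2 0/6 unhappy
(3,4)2 1/4 unhappy
(3,5)2 1/2 ok
(4,0)1 4/5 ok
(4,1)1 6/8 ok
(4,2)1 6/7 ok
(4,3)1 4/6 ok
(4,5)1 1/4 unhappy
(5,0)1 5/5 ok
(5,1)1 8/8 ok
(5,2)1 7/8 ok
(5,3)1 6/7 ok
(5,4)1 5/7 ok
(5,5)2 0/4 unhappy
(6,0)1 3/3 ok
(6,1)1 5/5 ok
(6,2)1 4/5 ok
(6,3)2 0/5 unhappy
(6,4)1 3/5 ok
(6,5)1 2/3 ok
Unsatisfied: (0,1), (2,3), (3,0), (3,2), (3,4), (4,5), (5,5), (6,3) — 8 in total.

8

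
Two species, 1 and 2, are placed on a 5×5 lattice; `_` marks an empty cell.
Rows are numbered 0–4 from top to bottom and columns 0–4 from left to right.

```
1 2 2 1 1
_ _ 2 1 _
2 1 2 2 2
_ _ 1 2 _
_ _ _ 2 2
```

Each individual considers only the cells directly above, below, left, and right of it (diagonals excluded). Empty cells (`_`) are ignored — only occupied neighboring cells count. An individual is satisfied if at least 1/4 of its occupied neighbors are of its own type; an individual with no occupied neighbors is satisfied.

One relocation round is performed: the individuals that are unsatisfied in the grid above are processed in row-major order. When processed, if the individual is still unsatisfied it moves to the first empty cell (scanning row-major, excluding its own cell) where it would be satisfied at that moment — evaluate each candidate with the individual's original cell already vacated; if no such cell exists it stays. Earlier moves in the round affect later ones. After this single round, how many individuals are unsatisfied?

Initially unsatisfied (in order): (0,0), (2,0), (2,1), (3,2).
  (0,0) → (1,1).
  (2,0) → (0,0).
  (2,1): now satisfied by earlier moves; stays.
  (3,2) → (1,0).
Resulting grid:
2 2 2 1 1
1 1 2 1 _
_ 1 2 2 2
_ _ _ 2 _
_ _ _ 2 2
All satisfied now.

0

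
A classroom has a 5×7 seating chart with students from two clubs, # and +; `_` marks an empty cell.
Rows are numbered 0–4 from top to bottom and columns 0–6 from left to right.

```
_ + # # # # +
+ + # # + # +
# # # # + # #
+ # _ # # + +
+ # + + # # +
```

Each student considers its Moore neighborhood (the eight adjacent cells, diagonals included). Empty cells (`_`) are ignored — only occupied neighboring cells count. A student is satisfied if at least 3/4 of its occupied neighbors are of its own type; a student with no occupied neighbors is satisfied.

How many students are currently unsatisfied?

28

(0,1)+ 2/4 ✗
(0,2)# 3/5 ✗
(0,3)# 4/5 ✓
(0,4)# 4/5 ✓
(0,5)# 2/5 ✗
(0,6)+ 1/3 ✗
(1,0)+ 2/4 ✗
(1,1)+ 2/7 ✗
(1,2)# 6/8 ✓
(1,3)# 6/8 ✓
(1,4)+ 1/8 ✗
(1,5)# 4/8 ✗
(1,6)+ 1/5 ✗
(2,0)# 2/5 ✗
(2,1)# 4/7 ✗
(2,2)# 6/7 ✓
(2,3)# 5/7 ✗
(2,4)+ 2/8 ✗
(2,5)# 3/8 ✗
(2,6)# 2/5 ✗
(3,0)+ 1/5 ✗
(3,1)# 4/7 ✗
(3,3)# 4/7 ✗
(3,4)# 5/8 ✗
(3,5)+ 3/8 ✗
(3,6)+ 2/5 ✗
(4,0)+ 1/3 ✗
(4,1)# 1/4 ✗
(4,2)+ 1/4 ✗
(4,3)+ 1/4 ✗
(4,4)# 3/5 ✗
(4,5)# 2/5 ✗
(4,6)+ 2/3 ✗
Unsatisfied: (0,1), (0,2), (0,5), (0,6), (1,0), (1,1), (1,4), (1,5), (1,6), (2,0), (2,1), (2,3), (2,4), (2,5), (2,6), (3,0), (3,1), (3,3), (3,4), (3,5), (3,6), (4,0), (4,1), (4,2), (4,3), (4,4), (4,5), (4,6) — 28 in total.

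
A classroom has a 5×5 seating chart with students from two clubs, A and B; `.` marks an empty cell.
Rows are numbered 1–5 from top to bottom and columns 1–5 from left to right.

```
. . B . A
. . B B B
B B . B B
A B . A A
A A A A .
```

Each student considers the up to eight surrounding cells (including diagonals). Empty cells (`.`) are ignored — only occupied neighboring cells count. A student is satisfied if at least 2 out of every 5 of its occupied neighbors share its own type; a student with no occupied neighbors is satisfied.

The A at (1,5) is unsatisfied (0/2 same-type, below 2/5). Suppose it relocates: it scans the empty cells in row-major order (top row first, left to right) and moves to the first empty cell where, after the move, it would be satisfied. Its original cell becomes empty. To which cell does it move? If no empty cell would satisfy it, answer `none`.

Vacating (1,5). Empty cells in order:
  (1,1): 0/0 same-type → satisfied — stop here.

(1,1)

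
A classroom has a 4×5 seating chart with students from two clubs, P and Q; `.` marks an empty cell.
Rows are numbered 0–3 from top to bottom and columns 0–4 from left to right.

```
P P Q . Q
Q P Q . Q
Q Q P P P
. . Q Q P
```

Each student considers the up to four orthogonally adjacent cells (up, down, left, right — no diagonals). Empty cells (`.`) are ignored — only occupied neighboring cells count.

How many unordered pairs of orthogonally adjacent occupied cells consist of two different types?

Scan each occupied cell's neighbors to the right and below so each pair is counted once.
Row 0: P(0,0)–P(0,1)= P(0,0)–Q(1,0)≠ P(0,1)–Q(0,2)≠ P(0,1)–P(1,1)= Q(0,2)–Q(1,2)= Q(0,4)–Q(1,4)=  → 2/6 unlike.
Row 1: Q(1,0)–P(1,1)≠ Q(1,0)–Q(2,0)= P(1,1)–Q(1,2)≠ P(1,1)–Q(2,1)≠ Q(1,2)–P(2,2)≠ Q(1,4)–P(2,4)≠  → 5/6 unlike.
Row 2: Q(2,0)–Q(2,1)= Q(2,1)–P(2,2)≠ P(2,2)–P(2,3)= P(2,2)–Q(3,2)≠ P(2,3)–P(2,4)= P(2,3)–Q(3,3)≠ P(2,4)–P(3,4)=  → 3/7 unlike.
Row 3: Q(3,2)–Q(3,3)= Q(3,3)–P(3,4)≠  → 1/2 unlike.
Total adjacent occupied pairs: 21; unlike-type pairs: 11.

11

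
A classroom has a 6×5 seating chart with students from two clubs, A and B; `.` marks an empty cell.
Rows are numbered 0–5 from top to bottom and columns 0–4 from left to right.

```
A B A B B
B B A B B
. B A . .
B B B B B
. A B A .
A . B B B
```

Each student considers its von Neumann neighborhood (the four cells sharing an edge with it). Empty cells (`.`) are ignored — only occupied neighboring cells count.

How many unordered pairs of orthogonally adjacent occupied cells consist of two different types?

13

Scan each occupied cell's neighbors to the right and below so each pair is counted once.
From row 0: 4 unlike of 9 pairs (running 4/9).
From row 1: 2 unlike of 6 pairs (running 6/15).
From row 2: 2 unlike of 3 pairs (running 8/18).
From row 3: 2 unlike of 7 pairs (running 10/25).
From row 4: 3 unlike of 4 pairs (running 13/29).
From row 5: 0 unlike of 2 pairs (running 13/31).
Total adjacent occupied pairs: 31; unlike-type pairs: 13.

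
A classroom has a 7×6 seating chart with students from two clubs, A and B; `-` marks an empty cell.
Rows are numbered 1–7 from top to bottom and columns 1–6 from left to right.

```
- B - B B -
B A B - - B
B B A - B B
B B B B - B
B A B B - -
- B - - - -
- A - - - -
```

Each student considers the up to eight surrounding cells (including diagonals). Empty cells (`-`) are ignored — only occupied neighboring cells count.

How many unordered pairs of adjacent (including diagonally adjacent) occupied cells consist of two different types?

17

Scan each occupied cell's neighbors to the right and below (and the two forward diagonals) so each pair is counted once.
Row 1: B(1,2)–A(2,2)≠ B(1,2)–B(2,3)= B(1,2)–B(2,1)= B(1,4)–B(1,5)= B(1,4)–B(2,3)= B(1,5)–B(2,6)=  → 1/6 unlike.
Row 2: B(2,1)–A(2,2)≠ B(2,1)–B(3,1)= B(2,1)–B(3,2)= A(2,2)–B(2,3)≠ A(2,2)–B(3,2)≠ A(2,2)–A(3,3)= A(2,2)–B(3,1)≠ B(2,3)–A(3,3)≠ B(2,3)–B(3,2)= B(2,6)–B(3,6)= B(2,6)–B(3,5)=  → 5/11 unlike.
Row 3: B(3,1)–B(3,2)= B(3,1)–B(4,1)= B(3,1)–B(4,2)= B(3,2)–A(3,3)≠ B(3,2)–B(4,2)= B(3,2)–B(4,3)= B(3,2)–B(4,1)= A(3,3)–B(4,3)≠ A(3,3)–B(4,4)≠ A(3,3)–B(4,2)≠ B(3,5)–B(3,6)= B(3,5)–B(4,6)= B(3,5)–B(4,4)= B(3,6)–B(4,6)=  → 4/14 unlike.
Row 4: B(4,1)–B(4,2)= B(4,1)–B(5,1)= B(4,1)–A(5,2)≠ B(4,2)–B(4,3)= B(4,2)–A(5,2)≠ B(4,2)–B(5,3)= B(4,2)–B(5,1)= B(4,3)–B(4,4)= B(4,3)–B(5,3)= B(4,3)–B(5,4)= B(4,3)–A(5,2)≠ B(4,4)–B(5,4)= B(4,4)–B(5,3)=  → 3/13 unlike.
Row 5: B(5,1)–A(5,2)≠ B(5,1)–B(6,2)= A(5,2)–B(5,3)≠ A(5,2)–B(6,2)≠ B(5,3)–B(5,4)= B(5,3)–B(6,2)=  → 3/6 unlike.
Row 6: B(6,2)–A(7,2)≠  → 1/1 unlike.
Total adjacent occupied pairs: 51; unlike-type pairs: 17.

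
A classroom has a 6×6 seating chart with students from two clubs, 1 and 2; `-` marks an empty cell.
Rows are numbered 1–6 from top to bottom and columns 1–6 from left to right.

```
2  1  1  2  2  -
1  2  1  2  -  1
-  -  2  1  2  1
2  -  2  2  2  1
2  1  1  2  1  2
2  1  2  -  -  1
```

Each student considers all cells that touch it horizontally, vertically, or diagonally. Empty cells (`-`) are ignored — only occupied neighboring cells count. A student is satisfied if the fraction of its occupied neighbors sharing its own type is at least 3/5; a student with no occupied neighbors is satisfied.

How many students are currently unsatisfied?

Row 1: (1,1)2 1/3 not · (1,2)1 3/5 satisfied · (1,3)1 2/5 not · (1,4)2 2/4 not · (1,5)2 2/3 satisfied
Row 2: (2,1)1 1/3 not · (2,2)2 2/6 not · (2,3)1 3/7 not · (2,4)2 4/7 not · (2,6)1 1/3 not
Row 3: (3,3)2 4/6 satisfied · (3,4)1 1/7 not · (3,5)2 3/7 not · (3,6)1 2/4 not
Row 4: (4,1)2 1/2 not · (4,3)2 3/6 not · (4,4)2 5/8 satisfied · (4,5)2 4/8 not · (4,6)1 2/5 not
Row 5: (5,1)2 2/4 not · (5,2)1 2/7 not · (5,3)1 2/6 not · (5,4)2 4/6 satisfied · (5,5)1 2/6 not · (5,6)2 1/4 not
Row 6: (6,1)2 1/3 not · (6,2)1 2/5 not · (6,3)2 1/4 not · (6,6)1 1/2 not
Unsatisfied: (1,1), (1,3), (1,4), (2,1), (2,2), (2,3), (2,4), (2,6), (3,4), (3,5), (3,6), (4,1), (4,3), (4,5), (4,6), (5,1), (5,2), (5,3), (5,5), (5,6), (6,1), (6,2), (6,3), (6,6) — 24 in total.

24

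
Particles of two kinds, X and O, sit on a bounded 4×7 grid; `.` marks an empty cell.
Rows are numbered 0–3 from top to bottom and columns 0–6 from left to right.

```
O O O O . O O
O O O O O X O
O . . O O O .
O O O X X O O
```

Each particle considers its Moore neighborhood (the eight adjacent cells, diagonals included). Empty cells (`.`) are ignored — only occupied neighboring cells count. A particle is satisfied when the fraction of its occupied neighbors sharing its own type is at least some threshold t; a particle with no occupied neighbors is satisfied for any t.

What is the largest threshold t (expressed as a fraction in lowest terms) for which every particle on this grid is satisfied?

0/1

(0,0)O 3/3
(0,1)O 5/5
(0,2)O 5/5
(0,3)O 4/4
(0,5)O 3/4
(0,6)O 2/3
(1,0)O 4/4
(1,1)O 6/6
(1,2)O 6/6
(1,3)O 6/6
(1,4)O 6/7
(1,5)X 0/6
(1,6)O 3/4
(2,0)O 4/4
(2,3)O 5/7
(2,4)O 5/8
(2,5)O 5/7
(3,0)O 2/2
(3,1)O 3/3
(3,2)O 2/3
(3,3)X 1/4
(3,4)X 1/5
(3,5)O 3/4
(3,6)O 2/2
The smallest same-type fraction is 0/6 at (1,5), which reduces to 0/1. Any threshold above that leaves this particle unsatisfied.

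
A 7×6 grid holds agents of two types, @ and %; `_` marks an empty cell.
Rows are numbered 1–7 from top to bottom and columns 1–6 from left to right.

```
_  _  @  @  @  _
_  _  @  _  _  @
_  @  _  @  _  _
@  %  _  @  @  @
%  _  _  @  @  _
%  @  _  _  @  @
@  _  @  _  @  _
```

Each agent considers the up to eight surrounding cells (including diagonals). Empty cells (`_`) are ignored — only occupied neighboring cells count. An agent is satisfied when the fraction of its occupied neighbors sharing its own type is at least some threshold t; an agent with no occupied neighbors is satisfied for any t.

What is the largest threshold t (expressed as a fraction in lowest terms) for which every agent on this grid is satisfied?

1/3

Row 1: (1,3)@ 2/2 · (1,4)@ 3/3 · (1,5)@ 2/2
Row 2: (2,3)@ 4/4 · (2,6)@ 1/1
Row 3: (3,2)@ 2/3 · (3,4)@ 3/3
Row 4: (4,1)@ 1/3 · (4,2)% 1/3 · (4,4)@ 4/4 · (4,5)@ 5/5 · (4,6)@ 2/2
Row 5: (5,1)% 2/4 · (5,4)@ 4/4 · (5,5)@ 6/6
Row 6: (6,1)% 1/3 · (6,2)@ 2/4 · (6,5)@ 4/4 · (6,6)@ 3/3
Row 7: (7,1)@ 1/2 · (7,3)@ 1/1 · (7,5)@ 2/2
The smallest same-type fraction is 1/3 at (4,1), which reduces to 1/3. Any threshold above that leaves this agent unsatisfied.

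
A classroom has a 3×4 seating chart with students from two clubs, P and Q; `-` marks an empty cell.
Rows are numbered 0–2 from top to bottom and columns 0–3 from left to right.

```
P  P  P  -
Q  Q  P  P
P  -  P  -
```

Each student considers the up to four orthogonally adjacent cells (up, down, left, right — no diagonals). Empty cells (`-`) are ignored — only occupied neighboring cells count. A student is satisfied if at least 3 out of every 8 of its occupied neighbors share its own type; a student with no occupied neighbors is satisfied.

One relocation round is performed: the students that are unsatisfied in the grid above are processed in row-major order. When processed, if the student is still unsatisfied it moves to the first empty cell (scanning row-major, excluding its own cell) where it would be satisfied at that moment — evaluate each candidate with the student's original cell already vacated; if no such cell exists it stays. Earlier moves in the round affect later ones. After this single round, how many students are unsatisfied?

Initially unsatisfied (in order): (1,0), (1,1), (2,0).
  (1,0): no empty cell satisfies it; stays.
  (1,1): no empty cell satisfies it; stays.
  (2,0) → (0,3).
Resulting grid:
P P P P
Q Q P P
- - P -
Unsatisfied now: (1,1).

1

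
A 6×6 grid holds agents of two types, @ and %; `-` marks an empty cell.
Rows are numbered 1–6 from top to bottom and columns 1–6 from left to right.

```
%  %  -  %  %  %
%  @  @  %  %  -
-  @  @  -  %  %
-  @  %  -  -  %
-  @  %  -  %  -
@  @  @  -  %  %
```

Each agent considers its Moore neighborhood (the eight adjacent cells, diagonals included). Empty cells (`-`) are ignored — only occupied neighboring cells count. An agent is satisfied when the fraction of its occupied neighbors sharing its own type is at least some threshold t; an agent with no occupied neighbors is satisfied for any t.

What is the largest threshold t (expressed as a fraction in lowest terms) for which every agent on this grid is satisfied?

Row 1: (1,1)% 2/3 · (1,2)% 2/4 · (1,4)% 3/4 · (1,5)% 4/4 · (1,6)% 2/2
Row 2: (2,1)% 2/4 · (2,2)@ 3/6 · (2,3)@ 3/6 · (2,4)% 4/6 · (2,5)% 6/6
Row 3: (3,2)@ 4/6 · (3,3)@ 4/6 · (3,5)% 4/4 · (3,6)% 3/3
Row 4: (4,2)@ 3/5 · (4,3)% 1/5 · (4,6)% 3/3
Row 5: (5,2)@ 4/6 · (5,3)% 1/5 · (5,5)% 3/3
Row 6: (6,1)@ 2/2 · (6,2)@ 3/4 · (6,3)@ 2/3 · (6,5)% 2/2 · (6,6)% 2/2
The smallest same-type fraction is 1/5 at (4,3), which reduces to 1/5. Any threshold above that leaves this agent unsatisfied.

1/5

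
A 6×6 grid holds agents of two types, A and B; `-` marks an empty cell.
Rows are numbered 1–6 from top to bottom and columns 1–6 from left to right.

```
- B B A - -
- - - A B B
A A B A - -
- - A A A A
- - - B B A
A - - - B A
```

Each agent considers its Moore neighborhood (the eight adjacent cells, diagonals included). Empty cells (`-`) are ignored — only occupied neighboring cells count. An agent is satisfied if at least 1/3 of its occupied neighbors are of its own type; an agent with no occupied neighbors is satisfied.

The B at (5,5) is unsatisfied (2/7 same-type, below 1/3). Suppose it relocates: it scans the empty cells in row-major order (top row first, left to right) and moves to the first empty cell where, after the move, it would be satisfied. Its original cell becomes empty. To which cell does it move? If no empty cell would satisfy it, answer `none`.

Vacating (5,5). Empty cells in order:
  (1,1): 1/1 same-type → satisfied — stop here.

(1,1)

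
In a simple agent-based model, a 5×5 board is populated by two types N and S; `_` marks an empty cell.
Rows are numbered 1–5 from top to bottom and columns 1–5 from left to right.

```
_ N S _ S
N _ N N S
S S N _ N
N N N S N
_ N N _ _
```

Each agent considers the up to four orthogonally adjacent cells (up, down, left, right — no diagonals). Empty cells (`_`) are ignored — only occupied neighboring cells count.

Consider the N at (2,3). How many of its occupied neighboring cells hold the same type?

2

Occupied neighbors of (2,3): (1,3)=S, (3,3)=N, (2,4)=N.
Same type (N): 2 of 3.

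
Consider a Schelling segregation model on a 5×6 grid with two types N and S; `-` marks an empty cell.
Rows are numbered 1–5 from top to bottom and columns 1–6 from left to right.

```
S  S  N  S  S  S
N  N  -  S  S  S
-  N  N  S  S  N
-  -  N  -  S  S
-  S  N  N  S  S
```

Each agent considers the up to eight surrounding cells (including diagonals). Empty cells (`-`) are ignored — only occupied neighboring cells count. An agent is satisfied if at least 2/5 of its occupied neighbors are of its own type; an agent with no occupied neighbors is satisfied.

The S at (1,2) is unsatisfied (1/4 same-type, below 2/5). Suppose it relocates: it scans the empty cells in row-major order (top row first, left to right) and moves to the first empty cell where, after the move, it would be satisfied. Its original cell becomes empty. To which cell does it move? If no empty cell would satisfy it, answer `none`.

Vacating (1,2). Empty cells in order:
  (2,3): 3/7 same-type → satisfied — stop here.

(2,3)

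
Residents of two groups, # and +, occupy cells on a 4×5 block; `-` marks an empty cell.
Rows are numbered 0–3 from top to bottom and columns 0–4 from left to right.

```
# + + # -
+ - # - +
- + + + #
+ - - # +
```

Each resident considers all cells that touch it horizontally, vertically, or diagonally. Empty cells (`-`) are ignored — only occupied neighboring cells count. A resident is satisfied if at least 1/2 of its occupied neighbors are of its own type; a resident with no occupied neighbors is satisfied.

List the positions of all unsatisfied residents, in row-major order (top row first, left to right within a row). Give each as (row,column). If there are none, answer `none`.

Row 0: (0,0)# 0/2 not · (0,1)+ 2/4 satisfied · (0,2)+ 1/3 not · (0,3)# 1/3 not
Row 1: (1,0)+ 2/3 satisfied · (1,2)# 1/6 not · (1,4)+ 1/3 not
Row 2: (2,1)+ 3/4 satisfied · (2,2)+ 2/4 satisfied · (2,3)+ 3/6 satisfied · (2,4)# 1/4 not
Row 3: (3,0)+ 1/1 satisfied · (3,3)# 1/4 not · (3,4)+ 1/3 not

(0,0), (0,2), (0,3), (1,2), (1,4), (2,4), (3,3), (3,4)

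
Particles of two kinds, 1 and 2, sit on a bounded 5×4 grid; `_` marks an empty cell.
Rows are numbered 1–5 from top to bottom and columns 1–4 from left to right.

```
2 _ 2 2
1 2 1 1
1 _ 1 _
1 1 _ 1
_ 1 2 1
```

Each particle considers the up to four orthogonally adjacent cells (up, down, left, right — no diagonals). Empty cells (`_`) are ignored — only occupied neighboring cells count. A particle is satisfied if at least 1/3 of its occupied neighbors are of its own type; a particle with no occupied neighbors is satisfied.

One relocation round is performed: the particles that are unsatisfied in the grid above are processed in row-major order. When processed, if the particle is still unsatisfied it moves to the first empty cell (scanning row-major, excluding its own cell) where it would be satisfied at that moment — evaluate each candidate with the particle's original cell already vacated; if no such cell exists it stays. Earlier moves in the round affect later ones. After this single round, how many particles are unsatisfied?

Initially unsatisfied (in order): (1,1), (2,2), (5,3).
  (1,1) → (1,2).
  (2,2): now satisfied by earlier moves; stays.
  (5,3) → (1,1).
Resulting grid:
2 2 2 2
1 2 1 1
1 _ 1 _
1 1 _ 1
_ 1 _ 1
All satisfied now.

0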